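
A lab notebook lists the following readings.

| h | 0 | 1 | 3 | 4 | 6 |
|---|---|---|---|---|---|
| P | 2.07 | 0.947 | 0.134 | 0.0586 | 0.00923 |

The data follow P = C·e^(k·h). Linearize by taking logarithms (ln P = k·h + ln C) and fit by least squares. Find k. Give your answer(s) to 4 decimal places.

Linearized form: ln P = k·h + ln C. From the 5 transformed points,
Σh = 14.0000, Σ(h)² = 62.0000, Σln P = -8.8591, Σh·ln P = -45.5441.
Equations: 62.0000·k + 14.0000·ln C = -45.5441;  14.0000·k + 5·ln C = -8.8591.
Slope k = (n·Σh·ln P − Σh·Σln P)/(n·Σ(h)² − (Σh)²) = (5·-45.5441 − 14.0000·-8.8591)/114.0000 = -0.90958; ln C = (Σln P − k·Σh)/n = 0.77500.

k = -0.9096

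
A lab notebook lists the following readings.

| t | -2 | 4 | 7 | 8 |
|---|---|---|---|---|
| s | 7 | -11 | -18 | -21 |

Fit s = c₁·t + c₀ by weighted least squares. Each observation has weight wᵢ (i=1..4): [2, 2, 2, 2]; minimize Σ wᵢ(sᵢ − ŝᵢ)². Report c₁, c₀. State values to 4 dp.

c₁ = -2.7860, c₀ = 1.0905

With design matrix A, AᵀWA = [[266, 34]; [34, 8]] and AᵀWs = [-704, -86]ᵀ.
Δ = 266·8 − 34² = 972.
c₁ = ((-704)·8 − 34·(-86))/972 = -677/243; c₀ = (266·(-86) − 34·(-704))/972 = 265/243.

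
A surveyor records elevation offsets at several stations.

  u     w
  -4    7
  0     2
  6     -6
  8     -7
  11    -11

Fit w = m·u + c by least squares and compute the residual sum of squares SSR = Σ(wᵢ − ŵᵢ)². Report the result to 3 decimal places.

SSR = 1.070

Sums needed: Σu·u = 237, Σu = 21, Σ1 = 5.
For Mᵀw: Σu·w = -241, Σw = -15.
MᵀM·[m, c]ᵀ = Mᵀw becomes [[237, 21]; [21, 5]]·[m, c]ᵀ = [-241, -15]ᵀ.
Eliminating c: 5·(row 1) − 21·(row 2) gives 744·m = 5·(-241) − 21·(-15) = -890, so m = -445/372.
Then c = ((-15) − 21·(-445/372))/5 = 251/124.
Residuals: 71/372, -3/124, -105/124, 203/372, 25/186; SSR = 199/186.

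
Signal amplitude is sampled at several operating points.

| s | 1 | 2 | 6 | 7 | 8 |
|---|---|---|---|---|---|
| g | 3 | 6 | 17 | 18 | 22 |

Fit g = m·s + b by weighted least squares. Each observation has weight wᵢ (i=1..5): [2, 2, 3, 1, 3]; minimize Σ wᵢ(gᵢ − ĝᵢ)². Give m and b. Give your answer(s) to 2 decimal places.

With design matrix A, AᵀWA = [[359, 55]; [55, 11]] and AᵀWg = [990, 153]ᵀ.
Δ = 359·11 − 55² = 924.
m = (990·11 − 55·153)/924 = 75/28; b = (359·153 − 55·990)/924 = 159/308.

m = 2.68, b = 0.52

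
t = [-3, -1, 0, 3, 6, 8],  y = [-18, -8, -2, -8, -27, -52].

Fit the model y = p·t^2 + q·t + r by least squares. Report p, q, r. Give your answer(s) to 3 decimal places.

p = -0.984, q = 1.879, r = -3.728

From the data, Σt^2·t^2 = 5555, Σt^2·t = 727, Σt^2 = 119, Σt·t = 119, Σt = 13, Σ1 = 6.
Moment sums: Σt^2·y = -4542, Σt·y = -540, Σy = -115.
Normal equations: [[5555, 727, 119]; [727, 119, 13]; [119, 13, 6]]·[p, q, r]ᵀ = [-4542, -540, -115]ᵀ.
Inverting the 3×3 Gram matrix, [p, q, r]ᵀ = [-1149/1168, 2195/1168, -2177/584]ᵀ.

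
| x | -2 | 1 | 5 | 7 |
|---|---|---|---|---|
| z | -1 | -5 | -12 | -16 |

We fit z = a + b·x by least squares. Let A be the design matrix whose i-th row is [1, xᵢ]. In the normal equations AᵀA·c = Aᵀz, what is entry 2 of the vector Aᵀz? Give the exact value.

Entry 2 ↔ basis x, so (Aᵀz)_{2} = Σᵢ (x)·zᵢ = (-2)·(-1) + (1)·(-5) + (5)·(-12) + (7)·(-16) = -175.

-175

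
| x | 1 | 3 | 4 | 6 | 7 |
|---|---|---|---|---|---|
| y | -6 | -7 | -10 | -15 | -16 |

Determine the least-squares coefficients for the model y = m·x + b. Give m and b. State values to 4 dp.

Entries of AᵀA: Σx·x = 111, Σx = 21, Σ1 = 5.
And Σx·y = -269, Σy = -54.
Normal equations: [[111, 21]; [21, 5]]·[m, b]ᵀ = [-269, -54]ᵀ.
Determinant 111·5 − 21² = 114.
m = ((-269)·5 − 21·(-54))/114 = -211/114; b = (111·(-54) − 21·(-269))/114 = -115/38.

m = -1.8509, b = -3.0263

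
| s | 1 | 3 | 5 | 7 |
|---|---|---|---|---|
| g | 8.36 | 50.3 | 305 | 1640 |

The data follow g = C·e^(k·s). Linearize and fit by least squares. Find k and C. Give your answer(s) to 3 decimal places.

Let Y = ln g. Fitting Y = k·s + ln C by least squares:
Σs = 16.0000, Σ(s)² = 84.0000, Σln g = 19.1642, Σs·ln g = 94.2962.
Equations: 84.0000·k + 16.0000·ln C = 94.2962;  16.0000·k + 4·ln C = 19.1642.
Solving (det = 80.0000): k = 0.88196, ln C = 1.26320, so C = exp(1.26320) = 3.53672.

k = 0.882, C = 3.537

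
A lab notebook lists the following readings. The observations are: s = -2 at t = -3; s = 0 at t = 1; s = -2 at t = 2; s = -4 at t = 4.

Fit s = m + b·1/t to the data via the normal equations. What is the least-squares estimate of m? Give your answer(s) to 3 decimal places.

From the data, Σ1 = 4, Σ1/t = 17/12, Σ1/t·1/t = 205/144.
Moment sums: Σs = -8, Σ1/t·s = -4/3.
Normal equations: [[4, 17/12]; [17/12, 205/144]]·[m, b]ᵀ = [-8, -4/3]ᵀ.
Eliminating b: (205/144)·(row 1) − (17/12)·(row 2) gives (59/16)·m = (205/144)·(-8) − (17/12)·(-4/3) = -19/2, so m = -152/59.
Then b = ((-4/3) − (17/12)·(-152/59))/(205/144) = 96/59.

m = -2.576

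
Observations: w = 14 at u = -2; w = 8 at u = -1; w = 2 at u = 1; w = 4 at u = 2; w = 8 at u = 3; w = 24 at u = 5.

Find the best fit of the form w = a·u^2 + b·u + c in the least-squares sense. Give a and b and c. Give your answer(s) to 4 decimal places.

a = 1.3308, b = -2.5862, c = 3.6892

From the data, Σu^2·u^2 = 740, Σu^2·u = 152, Σu^2 = 44, Σu·u = 44, Σu = 8, Σ1 = 6.
For Xᵀw: Σu^2·w = 754, Σu·w = 118, Σw = 60.
Normal equations: [[740, 152, 44]; [152, 44, 8]; [44, 8, 6]]·[a, b, c]ᵀ = [754, 118, 60]ᵀ.
Inverting the 3×3 Gram matrix, [a, b, c]ᵀ = [173/130, -1681/650, 1199/325]ᵀ.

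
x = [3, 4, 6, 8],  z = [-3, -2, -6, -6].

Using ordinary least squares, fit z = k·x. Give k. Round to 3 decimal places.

k = -0.808

Sums needed: Σx·x = 125.
For Mᵀz: Σx·z = -101.
Normal equations: [[125]]·[k]ᵀ = [-101]ᵀ.
k = (-101)/125 = -0.808.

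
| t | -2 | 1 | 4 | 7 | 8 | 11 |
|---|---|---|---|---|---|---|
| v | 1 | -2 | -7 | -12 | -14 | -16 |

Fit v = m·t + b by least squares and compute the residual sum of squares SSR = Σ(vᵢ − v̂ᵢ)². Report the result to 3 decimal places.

SSR = 3.852

Normal-equation sums: Σt·t = 255, Σt = 29, Σ1 = 6.
Right-hand side: Σt·v = -404, Σv = -50.
Eliminating b: 6·(row 1) − 29·(row 2) gives 689·m = 6·(-404) − 29·(-50) = -974, so m = -974/689.
Then b = ((-50) − 29·(-974/689))/6 = -1034/689.
Residuals: -225/689, 630/689, 107/689, -32/53, -820/689, 724/689; SSR = 2654/689.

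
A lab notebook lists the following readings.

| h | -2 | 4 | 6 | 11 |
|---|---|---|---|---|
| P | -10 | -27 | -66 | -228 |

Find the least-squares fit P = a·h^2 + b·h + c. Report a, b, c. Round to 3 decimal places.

Compute the Gram sums: Σh^2·h^2 = 16209, Σh^2·h = 1603, Σh^2 = 177, Σh·h = 177, Σh = 19, Σ1 = 4.
Right-hand side: Σh^2·P = -30436, Σh·P = -2992, ΣP = -331.
MᵀM·[a, b, c]ᵀ = MᵀP becomes [[16209, 1603, 177]; [1603, 177, 19]; [177, 19, 4]]·[a, b, c]ᵀ = [-30436, -2992, -331]ᵀ.
Row-reducing yields a = -287513/145658, b = 142465/145658, c = -3729/72829.

a = -1.974, b = 0.978, c = -0.051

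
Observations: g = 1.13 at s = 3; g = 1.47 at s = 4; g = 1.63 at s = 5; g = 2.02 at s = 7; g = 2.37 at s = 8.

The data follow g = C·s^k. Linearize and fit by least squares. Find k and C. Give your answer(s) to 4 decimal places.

k = 0.7092, C = 0.5277

Let Y = ln g. Fitting Y = k·ln s + ln C by least squares:
Σln s = 8.1197, Σ(ln s)² = 13.8297, Σln g = 2.5620, Σln s·ln g = 4.6172.
Equations: 13.8297·k + 8.1197·ln C = 4.6172;  8.1197·k + 5·ln C = 2.5620.
Solving (det = 3.2190): k = 0.70919, ln C = -0.63928, so C = exp(-0.63928) = 0.52767.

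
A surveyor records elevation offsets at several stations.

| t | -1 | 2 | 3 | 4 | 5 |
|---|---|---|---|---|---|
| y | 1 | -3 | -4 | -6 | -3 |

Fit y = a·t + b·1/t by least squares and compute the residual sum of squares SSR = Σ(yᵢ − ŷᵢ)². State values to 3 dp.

SSR = 9.404

With design matrix A, AᵀA = [[55, 5]; [5, 5269/3600]] and Aᵀy = [-58, -89/15]ᵀ.
Eliminating b: (5269/3600)·(row 1) − 5·(row 2) gives (39959/720)·a = (5269/3600)·(-58) − 5·(-89/15) = -99401/1800, so a = -198802/199795.
Then b = ((-89/15) − 5·(-198802/199795))/(5269/3600) = -26160/39959.
Residuals: -129807/199795, -136381/199795, -159174/199795, -370862/199795, 84157/39959; SSR = 1878849/199795.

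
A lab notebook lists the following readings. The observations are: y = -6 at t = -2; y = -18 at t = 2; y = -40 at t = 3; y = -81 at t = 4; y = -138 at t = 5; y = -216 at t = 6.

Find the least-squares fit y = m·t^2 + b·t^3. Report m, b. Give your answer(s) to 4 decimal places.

Sums needed: Σt^2·t^2 = 2290, Σt^2·t^3 = 12168, Σt^3·t^3 = 67234.
Moment sums: Σt^2·y = -12978, Σt^3·y = -70266.
XᵀX·[m, b]ᵀ = Xᵀy becomes [[2290, 12168]; [12168, 67234]]·[m, b]ᵀ = [-12978, -70266]ᵀ.
Determinant 2290·67234 − 12168² = 5905636.
m = ((-12978)·67234 − 12168·(-70266))/5905636 = -399231/134219; b = (2290·(-70266) − 12168·(-12978))/5905636 = -68019/134219.

m = -2.9745, b = -0.5068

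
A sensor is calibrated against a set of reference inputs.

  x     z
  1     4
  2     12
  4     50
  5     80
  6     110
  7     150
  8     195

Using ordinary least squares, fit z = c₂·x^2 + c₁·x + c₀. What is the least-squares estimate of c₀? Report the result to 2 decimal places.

c₀ = -0.89

With design matrix A, AᵀA = [[8691, 1269, 195]; [1269, 195, 33]; [195, 33, 7]] and Aᵀz = [26642, 3898, 601]ᵀ.
Inverting the 3×3 Gram matrix, [c₂, c₁, c₀]ᵀ = [10495/3612, 4451/3612, -269/301]ᵀ.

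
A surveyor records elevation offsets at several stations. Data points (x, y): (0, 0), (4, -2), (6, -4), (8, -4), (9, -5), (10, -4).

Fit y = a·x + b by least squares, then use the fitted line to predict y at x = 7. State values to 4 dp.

ŷ = -3.5521

Entries of MᵀM: Σx·x = 297, Σx = 37, Σ1 = 6.
Right-hand side: Σx·y = -149, Σy = -19.
Determinant 297·6 − 37² = 413.
a = ((-149)·6 − 37·(-19))/413 = -191/413; b = (297·(-19) − 37·(-149))/413 = -130/413.
At x = 7: ŷ = (-191/413)·(7) + (-130/413)·(1) = -1467/413.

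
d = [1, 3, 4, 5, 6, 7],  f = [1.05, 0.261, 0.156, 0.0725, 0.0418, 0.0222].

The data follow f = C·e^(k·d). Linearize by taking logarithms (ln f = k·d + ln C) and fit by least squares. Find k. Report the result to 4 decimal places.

k = -0.6406

Let Y = ln f. Fitting Y = k·d + ln C by least squares:
XᵀX = [[136.0000, 26.0000]; [26.0000, 6]], rhs = [-70.2361, -12.7590]ᵀ  (here Σd = 26.0000, Σ(d)² = 136.0000, Σln f = -12.7590, Σd·ln f = -70.2361).
Δ = 136.0000·6 − (26.0000)² = 140.0000; k = (-70.2361·6 − 26.0000·-12.7590)/140.0000 = -0.64059, ln C = (136.0000·-12.7590 − 26.0000·-70.2361)/140.0000 = 0.64937.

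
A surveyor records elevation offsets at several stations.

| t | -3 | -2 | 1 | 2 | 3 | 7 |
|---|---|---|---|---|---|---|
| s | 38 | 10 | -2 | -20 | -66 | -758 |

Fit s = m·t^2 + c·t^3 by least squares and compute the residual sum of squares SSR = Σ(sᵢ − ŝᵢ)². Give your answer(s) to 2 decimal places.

Sums needed: Σt^2·t^2 = 2596, Σt^2·t^3 = 16808, Σt^3·t^3 = 119236.
Right-hand side: Σt^2·s = -37436, Σt^3·s = -263044.
So AᵀA·[m, c]ᵀ = Aᵀs: [[2596, 16808]; [16808, 119236]]·[m, c]ᵀ = [-37436, -263044]ᵀ.
det = 2596·119236 − 16808² = 27027792.
m = ((-37436)·119236 − 16808·(-263044))/27027792 = -7831/4983; c = (2596·(-263044) − 16808·(-37436))/27027792 = -899/453.
Residuals: -2390/1661, 2042/4983, 7754/4983, 3592/1661, 2868/1661, -1468/4983; SSR = 20604/1661.

SSR = 12.40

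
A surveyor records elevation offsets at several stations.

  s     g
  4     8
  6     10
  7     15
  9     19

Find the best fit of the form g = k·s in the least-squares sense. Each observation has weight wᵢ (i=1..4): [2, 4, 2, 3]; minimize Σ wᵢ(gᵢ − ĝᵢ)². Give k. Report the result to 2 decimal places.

k = 1.99

Sums needed: Σwᵢ·s·s = 517.
For XᵀWg: Σwᵢ·s·g = 1027.
XᵀWX·[k]ᵀ = XᵀWg becomes [[517]]·[k]ᵀ = [1027]ᵀ.
k = 1027/517 = 1.98646.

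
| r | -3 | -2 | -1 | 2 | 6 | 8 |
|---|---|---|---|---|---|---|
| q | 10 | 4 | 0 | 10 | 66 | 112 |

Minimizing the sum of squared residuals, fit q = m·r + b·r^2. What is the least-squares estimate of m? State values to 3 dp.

From the data, Σr·r = 118, Σr·r^2 = 700, Σr^2·r^2 = 5506.
For Aᵀq: Σr·q = 1274, Σr^2·q = 9690.
AᵀA·[m, b]ᵀ = Aᵀq becomes [[118, 700]; [700, 5506]]·[m, b]ᵀ = [1274, 9690]ᵀ.
Δ = 118·5506 − 700² = 159708.
m = (1274·5506 − 700·9690)/159708 = 57911/39927; b = (118·9690 − 700·1274)/159708 = 62905/39927.

m = 1.450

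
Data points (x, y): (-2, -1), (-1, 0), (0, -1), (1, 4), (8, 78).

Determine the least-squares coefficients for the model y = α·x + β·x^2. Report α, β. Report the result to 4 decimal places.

α = 2.2333, β = 0.9398

Sums needed: Σx·x = 70, Σx·x^2 = 504, Σx^2·x^2 = 4114.
Moment sums: Σx·y = 630, Σx^2·y = 4992.
det = 70·4114 − 504² = 33964.
α = (630·4114 − 504·4992)/33964 = 2709/1213; β = (70·4992 − 504·630)/33964 = 1140/1213.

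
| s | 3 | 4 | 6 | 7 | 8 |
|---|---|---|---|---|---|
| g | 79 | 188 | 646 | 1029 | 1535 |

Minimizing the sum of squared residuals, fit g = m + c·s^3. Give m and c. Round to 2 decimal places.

m = -3.01, c = 3.01

Normal-equation sums: Σ1 = 5, Σs^3 = 1162, Σs^3·s^3 = 431274.
Right-hand side: Σg = 3477, Σs^3·g = 1292568.
Δ = 5·431274 − 1162² = 806126.
m = (3477·431274 − 1162·1292568)/806126 = -1212159/403063; c = (5·1292568 − 1162·3477)/806126 = 1211283/403063.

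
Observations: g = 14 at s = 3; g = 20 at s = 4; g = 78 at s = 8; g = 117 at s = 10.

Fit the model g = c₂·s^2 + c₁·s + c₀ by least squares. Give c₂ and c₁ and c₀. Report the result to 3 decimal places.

c₂ = 1.052, c₁ = 1.258, c₀ = -0.306

Compute the Gram sums: Σs^2·s^2 = 14433, Σs^2·s = 1603, Σs^2 = 189, Σs·s = 189, Σs = 25, Σ1 = 4.
For Aᵀg: Σs^2·g = 17138, Σs·g = 1916, Σg = 229.
Inverting the 3×3 Gram matrix, [c₂, c₁, c₀]ᵀ = [2463/2342, 2947/2342, -358/1171]ᵀ.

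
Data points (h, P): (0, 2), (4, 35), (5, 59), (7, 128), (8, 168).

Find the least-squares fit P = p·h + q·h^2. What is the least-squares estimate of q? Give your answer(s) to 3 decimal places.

Forming MᵀM = [[154, 1044]; [1044, 7378]] and MᵀP = [2675, 19059]ᵀ gives MᵀM·[p, q]ᵀ = MᵀP.
det = 154·7378 − 1044² = 46276.
p = (2675·7378 − 1044·19059)/46276 = -80723/23138; q = (154·19059 − 1044·2675)/46276 = 71193/23138.

q = 3.077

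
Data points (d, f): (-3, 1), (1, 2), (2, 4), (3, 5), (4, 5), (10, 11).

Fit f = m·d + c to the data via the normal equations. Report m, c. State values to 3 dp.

AᵀA·[m, c]ᵀ = Aᵀf reads: 139·m + 17·c = 152;  17·m + 6·c = 28.
(Σd·d = 139, Σd = 17, Σ1 = 6, Σd·f = 152, Σf = 28.)
Determinant 139·6 − 17² = 545.
m = (152·6 − 17·28)/545 = 4/5; c = (139·28 − 17·152)/545 = 12/5.

m = 0.800, c = 2.400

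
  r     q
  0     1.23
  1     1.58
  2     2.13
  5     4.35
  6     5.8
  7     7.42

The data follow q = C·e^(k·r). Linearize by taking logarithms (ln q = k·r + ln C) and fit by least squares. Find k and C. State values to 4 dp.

Linearized form: ln q = k·r + ln C. From the 6 transformed points,
Σr = 21.0000, Σ(r)² = 115.0000, Σln q = 6.6528, Σr·ln q = 33.8969.
Equations: 115.0000·k + 21.0000·ln C = 33.8969;  21.0000·k + 6·ln C = 6.6528.
Δ = 115.0000·6 − (21.0000)² = 249.0000; k = (33.8969·6 − 21.0000·6.6528)/249.0000 = 0.25572, ln C = (115.0000·6.6528 − 21.0000·33.8969)/249.0000 = 0.21379, so C = exp(0.21379) = 1.23836.

k = 0.2557, C = 1.2384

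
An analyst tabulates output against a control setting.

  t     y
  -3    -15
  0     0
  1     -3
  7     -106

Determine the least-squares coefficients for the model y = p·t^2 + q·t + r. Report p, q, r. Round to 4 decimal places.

Compute the Gram sums: Σt^2·t^2 = 2483, Σt^2·t = 317, Σt^2 = 59, Σt·t = 59, Σt = 5, Σ1 = 4.
Moment sums: Σt^2·y = -5332, Σt·y = -700, Σy = -124.
Normal equations: [[2483, 317, 59]; [317, 59, 5]; [59, 5, 4]]·[p, q, r]ᵀ = [-5332, -700, -124]ᵀ.
Solving the 3×3 system (Gaussian elimination) gives p = -8702/4317, q = -4474/4317, r = 40/1439.

p = -2.0158, q = -1.0364, r = 0.0278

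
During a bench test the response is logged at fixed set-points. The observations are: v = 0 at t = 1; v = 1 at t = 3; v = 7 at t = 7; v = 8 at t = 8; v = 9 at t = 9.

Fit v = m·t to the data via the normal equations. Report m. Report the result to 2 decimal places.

m = 0.97

Entries of MᵀM: Σt·t = 204.
Right-hand side: Σt·v = 197.
MᵀM·[m]ᵀ = Mᵀv becomes [[204]]·[m]ᵀ = [197]ᵀ.
m = 197/204 = 0.965686.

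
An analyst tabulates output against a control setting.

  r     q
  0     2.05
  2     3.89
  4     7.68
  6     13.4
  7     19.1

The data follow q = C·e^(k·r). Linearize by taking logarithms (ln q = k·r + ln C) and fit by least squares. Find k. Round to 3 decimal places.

With ln qᵢ as the transformed response and rᵢ as the regressor:
Σr = 19.0000, Σ(r)² = 105.0000, Σln q = 9.6598, Σr·ln q = 47.0906.
Normal system: [[105.0000, 19.0000]; [19.0000, 5]]·[k, ln C]ᵀ = [47.0906, 9.6598]ᵀ.
Slope k = (n·Σr·ln q − Σr·Σln q)/(n·Σ(r)² − (Σr)²) = (5·47.0906 − 19.0000·9.6598)/164.0000 = 0.31657; ln C = (Σln q − k·Σr)/n = 0.72901.

k = 0.317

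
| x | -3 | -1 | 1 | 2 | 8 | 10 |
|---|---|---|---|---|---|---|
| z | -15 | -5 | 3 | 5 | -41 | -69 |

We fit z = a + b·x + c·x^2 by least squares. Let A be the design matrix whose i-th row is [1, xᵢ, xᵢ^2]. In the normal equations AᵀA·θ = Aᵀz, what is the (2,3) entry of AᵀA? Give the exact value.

Row 2 ↔ basis x, column 3 ↔ basis x^2, so (AᵀA)_{2,3} = Σᵢ (x)·(x^2) = (-3)·(9) + (-1)·(1) + (1)·(1) + (2)·(4) + (8)·(64) + (10)·(100) = 1493.

1493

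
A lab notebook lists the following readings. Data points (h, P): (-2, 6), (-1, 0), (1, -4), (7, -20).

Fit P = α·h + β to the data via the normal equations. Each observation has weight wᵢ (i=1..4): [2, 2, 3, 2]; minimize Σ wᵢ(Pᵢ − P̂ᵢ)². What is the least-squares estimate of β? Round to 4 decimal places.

With design matrix M, MᵀWM = [[111, 11]; [11, 9]] and MᵀWP = [-316, -40]ᵀ.
Determinant 111·9 − 11² = 878.
α = ((-316)·9 − 11·(-40))/878 = -1202/439; β = (111·(-40) − 11·(-316))/878 = -482/439.

β = -1.0979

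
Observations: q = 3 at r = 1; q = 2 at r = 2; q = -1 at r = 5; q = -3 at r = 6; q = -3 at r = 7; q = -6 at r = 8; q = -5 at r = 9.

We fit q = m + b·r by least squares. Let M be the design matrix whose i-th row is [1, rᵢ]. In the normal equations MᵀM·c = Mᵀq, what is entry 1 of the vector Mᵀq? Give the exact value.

-13

Entry 1 ↔ basis 1, so (Mᵀq)_{1} = Σᵢ qᵢ = (1)·(3) + (1)·(2) + (1)·(-1) + (1)·(-3) + (1)·(-3) + (1)·(-6) + (1)·(-5) = -13.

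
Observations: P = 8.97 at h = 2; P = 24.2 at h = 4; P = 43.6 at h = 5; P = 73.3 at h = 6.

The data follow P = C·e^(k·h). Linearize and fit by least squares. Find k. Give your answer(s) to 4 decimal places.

k = 0.5273

Linearized form: ln P = k·h + ln C. From the 4 transformed points,
Σh = 17.0000, Σ(h)² = 81.0000, Σln P = 13.4499, Σh·ln P = 61.7758.
Equations: 81.0000·k + 17.0000·ln C = 61.7758;  17.0000·k + 4·ln C = 13.4499.
Δ = 81.0000·4 − (17.0000)² = 35.0000; k = (61.7758·4 − 17.0000·13.4499)/35.0000 = 0.52731, ln C = (81.0000·13.4499 − 17.0000·61.7758)/35.0000 = 1.12141.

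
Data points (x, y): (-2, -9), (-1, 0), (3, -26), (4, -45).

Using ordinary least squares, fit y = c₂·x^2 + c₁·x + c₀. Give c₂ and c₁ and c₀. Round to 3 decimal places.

From the data, Σx^2·x^2 = 354, Σx^2·x = 82, Σx^2 = 30, Σx·x = 30, Σx = 4, Σ1 = 4.
And Σx^2·y = -990, Σx·y = -240, Σy = -80.
MᵀM·[c₂, c₁, c₀]ᵀ = Mᵀy becomes [[354, 82, 30]; [82, 30, 4]; [30, 4, 4]]·[c₂, c₁, c₀]ᵀ = [-990, -240, -80]ᵀ.
Row-reducing yields c₂ = -14/5, c₁ = -36/65, c₀ = 101/65.

c₂ = -2.800, c₁ = -0.554, c₀ = 1.554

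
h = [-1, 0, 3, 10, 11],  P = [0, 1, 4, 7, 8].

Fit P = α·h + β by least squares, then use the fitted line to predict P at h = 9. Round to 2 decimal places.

P̂ = 6.74

Compute the Gram sums: Σh·h = 231, Σh = 23, Σ1 = 5.
Right-hand side: Σh·P = 170, ΣP = 20.
XᵀX·[α, β]ᵀ = XᵀP becomes [[231, 23]; [23, 5]]·[α, β]ᵀ = [170, 20]ᵀ.
Eliminating β: 5·(row 1) − 23·(row 2) gives 626·α = 5·170 − 23·20 = 390, so α = 195/313.
Then β = (20 − 23·(195/313))/5 = 355/313.
At h = 9: P̂ = (195/313)·(9) + (355/313)·(1) = 2110/313.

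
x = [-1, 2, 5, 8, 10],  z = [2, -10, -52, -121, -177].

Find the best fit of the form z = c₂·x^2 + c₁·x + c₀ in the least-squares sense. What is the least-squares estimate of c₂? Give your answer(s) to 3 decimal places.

c₂ = -1.465

Forming MᵀM = [[14738, 1644, 194]; [1644, 194, 24]; [194, 24, 5]] and Mᵀz = [-26782, -3020, -358]ᵀ gives MᵀM·[c₂, c₁, c₀]ᵀ = Mᵀz.
Inverting the 3×3 Gram matrix, [c₂, c₁, c₀]ᵀ = [-12233/8351, -27284/8351, 1096/1193]ᵀ.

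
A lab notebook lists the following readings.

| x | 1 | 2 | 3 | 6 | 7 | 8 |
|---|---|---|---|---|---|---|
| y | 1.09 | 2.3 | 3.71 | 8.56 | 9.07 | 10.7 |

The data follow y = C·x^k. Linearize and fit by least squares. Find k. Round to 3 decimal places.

k = 1.111

With ln yᵢ as the transformed response and ln xᵢ as the regressor:
Σln x = 7.6089, Σ(ln x)² = 13.0084, Σln y = 8.9524, Σln x·ln y = 15.0842.
Equations: 13.0084·k + 7.6089·ln C = 15.0842;  7.6089·k + 6·ln C = 8.9524.
Δ = 13.0084·6 − (7.6089)² = 20.1558; k = (15.0842·6 − 7.6089·8.9524)/20.1558 = 1.11071, ln C = (13.0084·8.9524 − 7.6089·15.0842)/20.1558 = 0.08353.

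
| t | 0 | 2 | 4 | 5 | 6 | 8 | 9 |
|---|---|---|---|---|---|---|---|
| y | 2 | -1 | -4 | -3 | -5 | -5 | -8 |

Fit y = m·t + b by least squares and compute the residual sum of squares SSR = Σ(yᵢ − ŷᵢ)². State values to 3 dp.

MᵀM·[m, b]ᵀ = Mᵀy reads: 226·m + 34·b = -175;  34·m + 7·b = -24.
det = 226·7 − 34² = 426.
m = ((-175)·7 − 34·(-24))/426 = -409/426; b = (226·(-24) − 34·(-175))/426 = 263/213.
Residuals: 163/213, -67/213, -99/71, 241/426, -101/213, 308/213, -253/426; SSR = 2393/426.

SSR = 5.617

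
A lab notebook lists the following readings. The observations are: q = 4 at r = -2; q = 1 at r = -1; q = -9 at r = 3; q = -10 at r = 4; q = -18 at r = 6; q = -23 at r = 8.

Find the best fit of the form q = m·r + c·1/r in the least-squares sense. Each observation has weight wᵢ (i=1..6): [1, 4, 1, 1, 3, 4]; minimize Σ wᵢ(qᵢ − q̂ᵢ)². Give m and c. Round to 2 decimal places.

m = -2.94, c = 2.00

Entries of MᵀWM: Σwᵢ·r·r = 397, Σwᵢ·r·1/r = 14, Σwᵢ·1/r·1/r = 329/72.
Moment sums: Σwᵢ·r·q = -1139, Σwᵢ·1/r·q = -32.
So MᵀWM·[m, c]ᵀ = MᵀWq: [[397, 14]; [14, 329/72]]·[m, c]ᵀ = [-1139, -32]ᵀ.
Δ = 397·(329/72) − 14² = 116501/72.
m = ((-1139)·(329/72) − 14·(-32))/(116501/72) = -48925/16643; c = (397·(-32) − 14·(-1139))/(116501/72) = 233424/116501.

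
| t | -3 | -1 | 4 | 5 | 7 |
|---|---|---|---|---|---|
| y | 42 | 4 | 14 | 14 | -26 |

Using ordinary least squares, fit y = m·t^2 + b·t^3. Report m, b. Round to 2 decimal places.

Forming XᵀX = [[3364, 20712]; [20712, 138100]] and Xᵀy = [-318, -7410]ᵀ gives XᵀX·[m, b]ᵀ = Xᵀy.
Eliminating b: 138100·(row 1) − 20712·(row 2) gives 35581456·m = 138100·(-318) − 20712·(-7410) = 109560120, so m = 13695015/4447682.
Then b = ((-7410) − 20712·(13695015/4447682))/138100 = -2292603/4447682.

m = 3.08, b = -0.52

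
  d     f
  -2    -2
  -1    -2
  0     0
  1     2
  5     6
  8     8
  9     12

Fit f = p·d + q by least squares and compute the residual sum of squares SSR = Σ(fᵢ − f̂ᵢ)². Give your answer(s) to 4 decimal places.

SSR = 5.4279

Sums needed: Σd·d = 176, Σd = 20, Σ1 = 7.
Right-hand side: Σd·f = 210, Σf = 24.
det = 176·7 − 20² = 832.
p = (210·7 − 20·24)/832 = 495/416; q = (176·24 − 20·210)/832 = 3/104.
Residuals: 73/208, -349/416, -3/104, 25/32, 9/416, -161/104, 525/416; SSR = 1129/208.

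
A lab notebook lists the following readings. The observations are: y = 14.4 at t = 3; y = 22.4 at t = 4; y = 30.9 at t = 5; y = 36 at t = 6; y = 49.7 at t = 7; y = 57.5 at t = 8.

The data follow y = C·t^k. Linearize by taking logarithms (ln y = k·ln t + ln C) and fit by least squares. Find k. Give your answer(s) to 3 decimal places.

k = 1.400

With ln yᵢ as the transformed response and ln tᵢ as the regressor:
Over the data: Σln t = 9.9115, Σ(ln t)² = 17.0401, Σln y = 20.7484, Σln t·ln y = 35.2089.
Normal system: [[17.0401, 9.9115]; [9.9115, 6]]·[k, ln C]ᵀ = [35.2089, 20.7484]ᵀ.
Slope k = (n·Σln t·ln y − Σln t·Σln y)/(n·Σ(ln t)² − (Σln t)²) = (6·35.2089 − 9.9115·20.7484)/4.0036 = 1.40048; ln C = (Σln y − k·Σln t)/n = 1.14459.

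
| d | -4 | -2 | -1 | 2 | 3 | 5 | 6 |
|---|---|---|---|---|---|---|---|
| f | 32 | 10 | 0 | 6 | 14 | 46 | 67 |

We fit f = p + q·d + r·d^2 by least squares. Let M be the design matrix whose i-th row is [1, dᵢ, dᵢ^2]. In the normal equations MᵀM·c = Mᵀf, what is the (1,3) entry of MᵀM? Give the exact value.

Row 1 ↔ basis 1, column 3 ↔ basis d^2, so (MᵀM)_{1,3} = Σᵢ d^2 = (1)·(16) + (1)·(4) + (1)·(1) + (1)·(4) + (1)·(9) + (1)·(25) + (1)·(36) = 95.

95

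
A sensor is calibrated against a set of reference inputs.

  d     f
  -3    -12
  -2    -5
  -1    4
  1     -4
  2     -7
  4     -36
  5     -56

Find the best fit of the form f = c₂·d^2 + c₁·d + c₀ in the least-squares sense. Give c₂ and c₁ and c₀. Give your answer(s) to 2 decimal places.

Setting ∂/∂c₂ … = 0 gives: 996·c₂ + 162·c₁ + 60·c₀ = -2132;  162·c₂ + 60·c₁ + 6·c₀ = -400;  60·c₂ + 6·c₁ + 7·c₀ = -116.
(Σd^2·d^2 = 996, Σd^2·d = 162, Σd^2 = 60, Σd·d = 60, Σd = 6, Σ1 = 7, Σd^2·f = -2132, Σd·f = -400, Σf = -116.)
Solving the 3×3 system (Gaussian elimination) gives c₂ = -17020/8283, c₁ = -11078/8283, c₀ = 6040/2761.

c₂ = -2.05, c₁ = -1.34, c₀ = 2.19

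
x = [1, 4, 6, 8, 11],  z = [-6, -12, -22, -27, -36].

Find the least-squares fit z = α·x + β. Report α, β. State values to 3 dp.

α = -3.103, β = -1.979

Compute the Gram sums: Σx·x = 238, Σx = 30, Σ1 = 5.
Moment sums: Σx·z = -798, Σz = -103.
MᵀM·[α, β]ᵀ = Mᵀz becomes [[238, 30]; [30, 5]]·[α, β]ᵀ = [-798, -103]ᵀ.
det = 238·5 − 30² = 290.
α = ((-798)·5 − 30·(-103))/290 = -90/29; β = (238·(-103) − 30·(-798))/290 = -287/145.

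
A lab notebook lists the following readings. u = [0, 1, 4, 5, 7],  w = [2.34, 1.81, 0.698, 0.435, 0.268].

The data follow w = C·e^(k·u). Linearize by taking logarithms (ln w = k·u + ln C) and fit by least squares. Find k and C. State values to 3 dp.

With ln wᵢ as the transformed response and uᵢ as the regressor:
Σu = 17.0000, Σ(u)² = 91.0000, Σln w = -1.0652, Σu·ln w = -14.2242.
Equations: 91.0000·k + 17.0000·ln C = -14.2242;  17.0000·k + 5·ln C = -1.0652.
Δ = 91.0000·5 − (17.0000)² = 166.0000; k = (-14.2242·5 − 17.0000·-1.0652)/166.0000 = -0.31935, ln C = (91.0000·-1.0652 − 17.0000·-14.2242)/166.0000 = 0.87274, so C = exp(0.87274) = 2.39347.

k = -0.319, C = 2.393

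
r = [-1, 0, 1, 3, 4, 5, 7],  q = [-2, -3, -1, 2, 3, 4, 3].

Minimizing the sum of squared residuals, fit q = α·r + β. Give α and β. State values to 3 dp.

Sums needed: Σr·r = 101, Σr = 19, Σ1 = 7.
Right-hand side: Σr·q = 60, Σq = 6.
Normal equations: [[101, 19]; [19, 7]]·[α, β]ᵀ = [60, 6]ᵀ.
Eliminating β: 7·(row 1) − 19·(row 2) gives 346·α = 7·60 − 19·6 = 306, so α = 153/173.
Then β = (6 − 19·(153/173))/7 = -267/173.

α = 0.884, β = -1.543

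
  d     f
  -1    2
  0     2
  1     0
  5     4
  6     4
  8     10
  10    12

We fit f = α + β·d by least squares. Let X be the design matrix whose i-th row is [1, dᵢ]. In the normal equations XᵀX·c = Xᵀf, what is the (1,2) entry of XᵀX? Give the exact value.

Row 1 ↔ basis 1, column 2 ↔ basis d, so (XᵀX)_{1,2} = Σᵢ d = (1)·(-1) + (1)·(0) + (1)·(1) + (1)·(5) + (1)·(6) + (1)·(8) + (1)·(10) = 29.

29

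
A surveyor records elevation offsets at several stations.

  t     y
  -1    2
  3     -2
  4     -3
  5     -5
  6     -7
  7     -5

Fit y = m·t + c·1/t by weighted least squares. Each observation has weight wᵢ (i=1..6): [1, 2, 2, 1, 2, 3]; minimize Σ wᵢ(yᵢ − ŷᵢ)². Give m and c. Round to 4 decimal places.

With design matrix M, MᵀWM = [[295, 11]; [11, 132653/88200]] and MᵀWy = [-252, -433/42]ᵀ.
det = 295·(132653/88200) − 11² = 5692087/17640.
m = ((-252)·(132653/88200) − 11·(-433/42))/(5692087/17640) = -23426256/28460435; c = (295·(-433/42) − 11·(-252))/(5692087/17640) = -4750620/5692087.

m = -0.8231, c = -0.8346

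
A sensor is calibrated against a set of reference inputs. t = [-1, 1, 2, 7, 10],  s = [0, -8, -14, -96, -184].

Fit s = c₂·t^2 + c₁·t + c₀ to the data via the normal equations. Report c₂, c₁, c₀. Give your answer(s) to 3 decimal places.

Compute the Gram sums: Σt^2·t^2 = 12419, Σt^2·t = 1351, Σt^2 = 155, Σt·t = 155, Σt = 19, Σ1 = 5.
Moment sums: Σt^2·s = -23168, Σt·s = -2548, Σs = -302.
Normal equations: [[12419, 1351, 155]; [1351, 155, 19]; [155, 19, 5]]·[c₂, c₁, c₀]ᵀ = [-23168, -2548, -302]ᵀ.
Solving the 3×3 system (Gaussian elimination) gives c₂ = -2640/1729, c₁ = -4947/1729, c₀ = -3793/1729.

c₂ = -1.527, c₁ = -2.861, c₀ = -2.194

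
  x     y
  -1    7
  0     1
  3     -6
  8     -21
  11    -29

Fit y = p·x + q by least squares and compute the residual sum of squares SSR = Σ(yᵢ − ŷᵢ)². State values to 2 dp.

SSR = 5.06

Normal-equation sums: Σx·x = 195, Σx = 21, Σ1 = 5.
Right-hand side: Σx·y = -512, Σy = -48.
So MᵀM·[p, q]ᵀ = Mᵀy: [[195, 21]; [21, 5]]·[p, q]ᵀ = [-512, -48]ᵀ.
Determinant 195·5 − 21² = 534.
p = ((-512)·5 − 21·(-48))/534 = -776/267; q = (195·(-48) − 21·(-512))/534 = 232/89.
Residuals: 397/267, -143/89, 10/89, -95/267, 97/267; SSR = 1352/267.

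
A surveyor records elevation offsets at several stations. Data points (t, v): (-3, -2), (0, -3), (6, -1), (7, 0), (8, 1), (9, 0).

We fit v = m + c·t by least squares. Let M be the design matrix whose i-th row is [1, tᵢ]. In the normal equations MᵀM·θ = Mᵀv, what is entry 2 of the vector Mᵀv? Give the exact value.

8

Entry 2 ↔ basis t, so (Mᵀv)_{2} = Σᵢ (t)·vᵢ = (-3)·(-2) + (0)·(-3) + (6)·(-1) + (7)·(0) + (8)·(1) + (9)·(0) = 8.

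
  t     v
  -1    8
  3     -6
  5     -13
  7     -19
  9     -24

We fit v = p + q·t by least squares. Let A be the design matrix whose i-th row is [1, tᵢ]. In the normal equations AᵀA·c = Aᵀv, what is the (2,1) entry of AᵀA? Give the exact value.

Row 2 ↔ basis t, column 1 ↔ basis 1, so (AᵀA)_{2,1} = Σᵢ t = (-1)·(1) + (3)·(1) + (5)·(1) + (7)·(1) + (9)·(1) = 23.

23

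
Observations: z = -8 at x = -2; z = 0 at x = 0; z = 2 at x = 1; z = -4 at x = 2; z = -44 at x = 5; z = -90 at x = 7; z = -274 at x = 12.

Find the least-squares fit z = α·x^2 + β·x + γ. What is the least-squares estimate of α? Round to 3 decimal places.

α = -1.989

Normal-equation sums: Σx^2·x^2 = 23795, Σx^2·x = 2197, Σx^2 = 227, Σx·x = 227, Σx = 25, Σ1 = 7.
And Σx^2·z = -45012, Σx·z = -4128, Σz = -418.
Normal equations: [[23795, 2197, 227]; [2197, 227, 25]; [227, 25, 7]]·[α, β, γ]ᵀ = [-45012, -4128, -418]ᵀ.
Inverting the 3×3 Gram matrix, [α, β, γ]ᵀ = [-198041/99566, 88377/99566, 80521/49783]ᵀ.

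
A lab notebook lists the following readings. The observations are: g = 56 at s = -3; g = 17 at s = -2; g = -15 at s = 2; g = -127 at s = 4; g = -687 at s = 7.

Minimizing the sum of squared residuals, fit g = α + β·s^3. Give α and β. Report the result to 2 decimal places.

XᵀX·[α, β]ᵀ = Xᵀg reads: 5·α + 380·β = -756;  380·α + 122602·β = -245537.
det = 5·122602 − 380² = 468610.
α = ((-756)·122602 − 380·(-245537))/468610 = 308474/234305; β = (5·(-245537) − 380·(-756))/468610 = -188081/93722.

α = 1.32, β = -2.01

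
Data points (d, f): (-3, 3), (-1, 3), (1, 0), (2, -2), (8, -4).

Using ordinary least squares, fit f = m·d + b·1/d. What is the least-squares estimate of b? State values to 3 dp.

b = -1.195

Compute the Gram sums: Σd·d = 79, Σd·1/d = 5, Σ1/d·1/d = 1369/576.
And Σd·f = -48, Σ1/d·f = -11/2.
MᵀM·[m, b]ᵀ = Mᵀf becomes [[79, 5]; [5, 1369/576]]·[m, b]ᵀ = [-48, -11/2]ᵀ.
Eliminating b: (1369/576)·(row 1) − 5·(row 2) gives (93751/576)·m = (1369/576)·(-48) − 5·(-11/2) = -1039/12, so m = -49872/93751.
Then b = ((-11/2) − 5·(-49872/93751))/(1369/576) = -112032/93751.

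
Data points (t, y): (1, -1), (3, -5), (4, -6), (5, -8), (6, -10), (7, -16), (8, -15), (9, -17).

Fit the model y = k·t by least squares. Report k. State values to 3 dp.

Setting ∂/∂k … = 0 gives: 281·k = -525.
k = (-525)/281 = -1.86833.

k = -1.868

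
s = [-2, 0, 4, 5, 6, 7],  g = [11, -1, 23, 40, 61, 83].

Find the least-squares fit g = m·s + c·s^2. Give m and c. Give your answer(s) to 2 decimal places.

m = -1.79, c = 1.96

With design matrix A, AᵀA = [[130, 740]; [740, 4594]] and Aᵀg = [1217, 7675]ᵀ.
Δ = 130·4594 − 740² = 49620.
m = (1217·4594 − 740·7675)/49620 = -14767/8270; c = (130·7675 − 740·1217)/49620 = 3239/1654.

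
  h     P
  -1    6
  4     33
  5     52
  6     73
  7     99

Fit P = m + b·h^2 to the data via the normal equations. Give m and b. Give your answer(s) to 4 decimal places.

From the data, Σ1 = 5, Σh^2 = 127, Σh^2·h^2 = 4579.
And ΣP = 263, Σh^2·P = 9313.
Normal equations: [[5, 127]; [127, 4579]]·[m, b]ᵀ = [263, 9313]ᵀ.
det = 5·4579 − 127² = 6766.
m = (263·4579 − 127·9313)/6766 = 10763/3383; b = (5·9313 − 127·263)/6766 = 6582/3383.

m = 3.1815, b = 1.9456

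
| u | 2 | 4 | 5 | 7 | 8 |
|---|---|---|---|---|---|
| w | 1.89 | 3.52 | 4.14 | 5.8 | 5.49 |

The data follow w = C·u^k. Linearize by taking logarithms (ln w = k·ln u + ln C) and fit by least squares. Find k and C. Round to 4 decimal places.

k = 0.8149, C = 1.1029

Linearized form: ln w = k·ln u + ln C. From the 5 transformed points,
Σln u = 7.7142, Σ(ln u)² = 13.1032, Σln w = 6.7765, Σln u·ln w = 11.4341.
Equations: 13.1032·k + 7.7142·ln C = 11.4341;  7.7142·k + 5·ln C = 6.7765.
Slope k = (n·Σln u·ln w − Σln u·Σln w)/(n·Σ(ln u)² − (Σln u)²) = (5·11.4341 − 7.7142·6.7765)/6.0066 = 0.81494; ln C = (Σln w − k·Σln u)/n = 0.09798, so C = exp(0.09798) = 1.10294.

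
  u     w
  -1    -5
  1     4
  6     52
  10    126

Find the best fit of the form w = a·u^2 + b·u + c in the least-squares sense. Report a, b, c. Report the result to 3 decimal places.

Forming AᵀA = [[11298, 1216, 138]; [1216, 138, 16]; [138, 16, 4]] and Aᵀw = [14471, 1581, 177]ᵀ gives AᵀA·[a, b, c]ᵀ = Aᵀw.
Solving the 3×3 system (Gaussian elimination) gives a = 39301/42842, b = 152773/42842, c = -35609/21421.

a = 0.917, b = 3.566, c = -1.662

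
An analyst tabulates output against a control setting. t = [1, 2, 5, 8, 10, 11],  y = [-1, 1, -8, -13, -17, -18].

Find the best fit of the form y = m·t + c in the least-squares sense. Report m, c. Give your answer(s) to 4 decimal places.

m = -1.9079, c = 2.4319

Forming MᵀM = [[315, 37]; [37, 6]] and Mᵀy = [-511, -56]ᵀ gives MᵀM·[m, c]ᵀ = Mᵀy.
det = 315·6 − 37² = 521.
m = ((-511)·6 − 37·(-56))/521 = -994/521; c = (315·(-56) − 37·(-511))/521 = 1267/521.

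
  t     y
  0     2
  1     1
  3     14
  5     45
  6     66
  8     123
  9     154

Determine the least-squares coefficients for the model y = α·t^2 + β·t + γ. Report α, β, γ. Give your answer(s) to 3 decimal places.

α = 2.106, β = -1.840, γ = 1.298

XᵀX·[α, β, γ]ᵀ = Xᵀy reads: 12660·α + 1610·β + 216·γ = 23974;  1610·α + 216·β + 32·γ = 3034;  216·α + 32·β + 7·γ = 405.
Solving the 3×3 system (Gaussian elimination) gives α = 111765/53081, β = -97679/53081, γ = 68899/53081.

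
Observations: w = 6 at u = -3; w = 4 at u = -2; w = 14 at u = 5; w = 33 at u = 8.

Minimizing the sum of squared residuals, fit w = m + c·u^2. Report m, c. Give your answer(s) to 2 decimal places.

m = 1.85, c = 0.49

XᵀX·[m, c]ᵀ = Xᵀw reads: 4·m + 102·c = 57;  102·m + 4818·c = 2532.
det = 4·4818 − 102² = 8868.
m = (57·4818 − 102·2532)/8868 = 2727/1478; c = (4·2532 − 102·57)/8868 = 719/1478.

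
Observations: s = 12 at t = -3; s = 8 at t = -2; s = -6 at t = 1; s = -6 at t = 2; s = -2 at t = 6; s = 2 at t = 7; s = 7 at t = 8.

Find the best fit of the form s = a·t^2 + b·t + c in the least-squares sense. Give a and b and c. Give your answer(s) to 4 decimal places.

XᵀX·[a, b, c]ᵀ = Xᵀs reads: 7907·a + 1045·b + 167·c = 584;  1045·a + 167·b + 19·c = -12;  167·a + 19·b + 7·c = 15.
Row-reducing yields a = 200533/359394, b = -1192109/359394, c = -129715/59899.

a = 0.5580, b = -3.3170, c = -2.1656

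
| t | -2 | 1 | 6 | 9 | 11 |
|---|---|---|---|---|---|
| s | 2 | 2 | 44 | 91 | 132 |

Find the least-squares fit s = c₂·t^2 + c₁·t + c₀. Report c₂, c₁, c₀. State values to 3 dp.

c₂ = 0.964, c₁ = 1.372, c₀ = 0.487

XᵀX·[c₂, c₁, c₀]ᵀ = Xᵀs reads: 22515·c₂ + 2269·c₁ + 243·c₀ = 24937;  2269·c₂ + 243·c₁ + 25·c₀ = 2533;  243·c₂ + 25·c₁ + 5·c₀ = 271.
(Σt^2·t^2 = 22515, Σt^2·t = 2269, Σt^2 = 243, Σt·t = 243, Σt = 25, Σ1 = 5, Σt^2·s = 24937, Σt·s = 2533, Σs = 271.)
Row-reducing yields c₂ = 183529/190372, c₁ = 261175/190372, c₀ = 6627/13598.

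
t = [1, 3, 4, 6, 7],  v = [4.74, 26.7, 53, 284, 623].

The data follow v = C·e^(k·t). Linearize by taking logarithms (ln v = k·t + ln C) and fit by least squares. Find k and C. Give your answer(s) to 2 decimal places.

Linearized form: ln v = k·t + ln C. From the 5 transformed points,
Σt = 21.0000, Σ(t)² = 111.0000, Σln v = 20.8945, Σt·ln v = 106.2269.
Normal system: [[111.0000, 21.0000]; [21.0000, 5]]·[k, ln C]ᵀ = [106.2269, 20.8945]ᵀ.
Solving (det = 114.0000): k = 0.81008, ln C = 0.77655, so C = exp(0.77655) = 2.17396.

k = 0.81, C = 2.17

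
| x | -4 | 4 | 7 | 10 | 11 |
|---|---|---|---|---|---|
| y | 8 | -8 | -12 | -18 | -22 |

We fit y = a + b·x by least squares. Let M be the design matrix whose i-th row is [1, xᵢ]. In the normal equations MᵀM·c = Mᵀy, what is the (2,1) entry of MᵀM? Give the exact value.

28

Row 2 ↔ basis x, column 1 ↔ basis 1, so (MᵀM)_{2,1} = Σᵢ x = (-4)·(1) + (4)·(1) + (7)·(1) + (10)·(1) + (11)·(1) = 28.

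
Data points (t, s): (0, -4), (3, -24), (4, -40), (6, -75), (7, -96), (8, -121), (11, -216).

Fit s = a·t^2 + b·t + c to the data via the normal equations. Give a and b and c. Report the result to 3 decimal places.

Sums needed: Σt^2·t^2 = 22771, Σt^2·t = 2493, Σt^2 = 295, Σt·t = 295, Σt = 39, Σ1 = 7.
Moment sums: Σt^2·s = -42140, Σt·s = -4698, Σs = -576.
So MᵀM·[a, b, c]ᵀ = Mᵀs: [[22771, 2493, 295]; [2493, 295, 39]; [295, 39, 7]]·[a, b, c]ᵀ = [-42140, -4698, -576]ᵀ.
Row-reducing yields a = -216551/143409, b = -126836/47803, c = -554461/143409.

a = -1.510, b = -2.653, c = -3.866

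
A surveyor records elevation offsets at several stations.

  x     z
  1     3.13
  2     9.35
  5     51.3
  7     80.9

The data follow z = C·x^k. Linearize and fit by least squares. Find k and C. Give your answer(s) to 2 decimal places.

k = 1.71, C = 3.05

Let Y = ln z. Fitting Y = k·ln x + ln C by least squares:
XᵀX = [[6.8573, 4.2485]; [4.2485, 4]], rhs = [16.4357, 11.7073]ᵀ  (here Σln x = 4.2485, Σ(ln x)² = 6.8573, Σln z = 11.7073, Σln x·ln z = 16.4357).
Solving (det = 9.3795): k = 1.70631, ln C = 1.11452, so C = exp(1.11452) = 3.04809.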